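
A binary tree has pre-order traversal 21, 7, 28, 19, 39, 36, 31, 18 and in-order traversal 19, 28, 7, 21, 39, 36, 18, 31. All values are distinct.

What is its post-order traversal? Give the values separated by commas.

The first element of pre-order is the root; it splits in-order into left and right subtrees.
Root 21: left subtree has 3 nodes {19, 28, 7}, right has 4 {39, 36, 18, 31}.
  Root 7: left subtree has 2 nodes {19, 28}, right has 0 { }.
    Root 28: left subtree has 1 node {19}, right has 0 { }.
  Root 39: left subtree has 0 nodes { }, right has 3 {36, 18, 31}.
    Root 36: left subtree has 0 nodes { }, right has 2 {18, 31}.
      Root 31: left subtree has 1 node {18}, right has 0 { }.

19, 28, 7, 18, 31, 36, 39, 21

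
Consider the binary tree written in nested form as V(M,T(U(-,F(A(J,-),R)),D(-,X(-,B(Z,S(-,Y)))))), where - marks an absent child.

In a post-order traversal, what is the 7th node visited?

Z

Post-order visits the left subtree, then the right subtree, then the node.
At V: go left to M.
  M is a leaf — visit M.
At V: go right to T.
  At T: go left to U.
    At U: no left child.
    At U: go right to F.
      At F: go left to A.
        At A: go left to J.
          J is a leaf — visit J.
        At A: no right child.
        Visit A.
      At F: go right to R.
        R is a leaf — visit R.
      Visit F.
    Visit U.
  At T: go right to D.
    At D: no left child.
    At D: go right to X.
      At X: no left child.
      At X: go right to B.
        At B: go left to Z.
          Z is a leaf — visit Z.
        At B: go right to S.
          At S: no left child.
          At S: go right to Y.
            Y is a leaf — visit Y.
          Visit S.
        Visit B.
      Visit X.
    Visit D.
  Visit T.
Visit V.
Full post-order sequence: M, J, A, R, F, U, Z, Y, S, B, X, D, T, V.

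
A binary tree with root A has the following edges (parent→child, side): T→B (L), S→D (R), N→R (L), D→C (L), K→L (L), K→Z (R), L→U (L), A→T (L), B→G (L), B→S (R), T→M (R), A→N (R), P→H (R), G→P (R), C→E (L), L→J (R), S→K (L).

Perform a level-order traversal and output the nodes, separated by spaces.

A T N B M R G S P K D H L Z C U J E

Level-order visits nodes level by level from the root, left to right within each level.
Level 0: A
Level 1: T, N
Level 2: B, M, R
Level 3: G, S
Level 4: P, K, D
Level 5: H, L, Z, C
Level 6: U, J, E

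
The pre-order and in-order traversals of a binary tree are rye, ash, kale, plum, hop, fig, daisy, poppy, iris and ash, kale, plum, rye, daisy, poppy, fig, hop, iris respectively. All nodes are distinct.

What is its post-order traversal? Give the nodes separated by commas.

The first element of pre-order is the root; it splits in-order into left and right subtrees.
Root rye: left subtree has 3 nodes {ash, kale, plum}, right has 5 {daisy, poppy, fig, hop, iris}.
  Root ash: left subtree has 0 nodes { }, right has 2 {kale, plum}.
    Root kale: left subtree has 0 nodes { }, right has 1 {plum}.
  Root hop: left subtree has 3 nodes {daisy, poppy, fig}, right has 1 {iris}.
    Root fig: left subtree has 2 nodes {daisy, poppy}, right has 0 { }.
      Root daisy: left subtree has 0 nodes { }, right has 1 {poppy}.

plum, kale, ash, poppy, daisy, fig, iris, hop, rye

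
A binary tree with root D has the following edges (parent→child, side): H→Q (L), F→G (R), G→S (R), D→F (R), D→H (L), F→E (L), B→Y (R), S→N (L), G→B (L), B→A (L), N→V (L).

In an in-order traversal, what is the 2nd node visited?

H

In-order visits the left subtree, then the node, then the right subtree.
At D: go left to H.
  At H: go left to Q.
    Q is a leaf — visit Q.
  Visit H.
  At H: no right child.
Visit D.
At D: go right to F.
  At F: go left to E.
    E is a leaf — visit E.
  Visit F.
  At F: go right to G.
    At G: go left to B.
      At B: go left to A.
        A is a leaf — visit A.
      Visit B.
      At B: go right to Y.
        Y is a leaf — visit Y.
    Visit G.
    At G: go right to S.
      At S: go left to N.
        At N: go left to V.
          V is a leaf — visit V.
        Visit N.
        At N: no right child.
      Visit S.
      At S: no right child.
Full in-order sequence: Q, H, D, E, F, A, B, Y, G, V, N, S.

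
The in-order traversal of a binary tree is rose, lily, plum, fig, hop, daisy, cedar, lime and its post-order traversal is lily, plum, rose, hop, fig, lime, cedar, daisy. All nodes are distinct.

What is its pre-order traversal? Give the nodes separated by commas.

The last element of post-order is the root; it splits in-order into left and right subtrees.
Root daisy: left subtree has 5 nodes {rose, lily, plum, fig, hop}, right has 2 {cedar, lime}.
  Root fig: left subtree has 3 nodes {rose, lily, plum}, right has 1 {hop}.
    Root rose: left subtree has 0 nodes { }, right has 2 {lily, plum}.
      Root plum: left subtree has 1 node {lily}, right has 0 { }.
  Root cedar: left subtree has 0 nodes { }, right has 1 {lime}.

daisy, fig, rose, plum, lily, hop, cedar, lime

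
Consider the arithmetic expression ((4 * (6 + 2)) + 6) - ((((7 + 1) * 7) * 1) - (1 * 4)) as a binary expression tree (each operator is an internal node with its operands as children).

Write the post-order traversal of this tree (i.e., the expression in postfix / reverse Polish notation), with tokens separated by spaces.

Post-order on an expression tree gives postfix notation: for each operator, emit left operand, right operand, then the operator.

4 6 2 + * 6 + 7 1 + 7 * 1 * 1 4 * - -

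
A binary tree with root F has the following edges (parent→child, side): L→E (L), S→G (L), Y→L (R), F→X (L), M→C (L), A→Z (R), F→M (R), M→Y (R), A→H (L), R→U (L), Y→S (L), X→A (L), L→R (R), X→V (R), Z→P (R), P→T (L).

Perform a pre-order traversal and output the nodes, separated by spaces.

F X A H Z P T V M C Y S G L E R U

Pre-order visits the node, then its left subtree, then its right subtree.
Visit F.
At F: go left to X.
  Visit X.
  At X: go left to A.
    Visit A.
    At A: go left to H.
      H is a leaf — visit H.
    At A: go right to Z.
      Visit Z.
      At Z: no left child.
      At Z: go right to P.
        Visit P.
        At P: go left to T.
          T is a leaf — visit T.
        At P: no right child.
  At X: go right to V.
    V is a leaf — visit V.
At F: go right to M.
  Visit M.
  At M: go left to C.
    C is a leaf — visit C.
  At M: go right to Y.
    Visit Y.
    At Y: go left to S.
      Visit S.
      At S: go left to G.
        G is a leaf — visit G.
      At S: no right child.
    At Y: go right to L.
      Visit L.
      At L: go left to E.
        E is a leaf — visit E.
      At L: go right to R.
        Visit R.
        At R: go left to U.
          U is a leaf — visit U.
        At R: no right child.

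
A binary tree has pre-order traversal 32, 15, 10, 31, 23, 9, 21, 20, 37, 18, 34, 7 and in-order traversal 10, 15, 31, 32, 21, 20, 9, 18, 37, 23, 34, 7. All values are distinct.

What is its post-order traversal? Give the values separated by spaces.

The first element of pre-order is the root; it splits in-order into left and right subtrees.
Root 32: left subtree has 3 nodes {10, 15, 31}, right has 8 {21, 20, 9, 18, 37, 23, 34, 7}.
  Root 15: left subtree has 1 node {10}, right has 1 {31}.
  Root 23: left subtree has 5 nodes {21, 20, 9, 18, 37}, right has 2 {34, 7}.
    Root 9: left subtree has 2 nodes {21, 20}, right has 2 {18, 37}.
      Root 21: left subtree has 0 nodes { }, right has 1 {20}.
      Root 37: left subtree has 1 node {18}, right has 0 { }.
    Root 34: left subtree has 0 nodes { }, right has 1 {7}.

10 31 15 20 21 18 37 9 7 34 23 32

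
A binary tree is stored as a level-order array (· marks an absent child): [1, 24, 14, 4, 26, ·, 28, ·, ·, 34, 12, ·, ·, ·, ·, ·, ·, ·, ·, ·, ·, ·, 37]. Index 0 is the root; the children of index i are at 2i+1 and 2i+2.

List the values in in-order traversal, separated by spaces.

4 24 34 26 12 37 1 14 28

In-order visits the left subtree, then the node, then the right subtree.
At 1: go left to 24.
  At 24: go left to 4.
    4 is a leaf — visit 4.
  Visit 24.
  At 24: go right to 26.
    At 26: go left to 34.
      34 is a leaf — visit 34.
    Visit 26.
    At 26: go right to 12.
      At 12: no left child.
      Visit 12.
      At 12: go right to 37.
        37 is a leaf — visit 37.
Visit 1.
At 1: go right to 14.
  At 14: no left child.
  Visit 14.
  At 14: go right to 28.
    28 is a leaf — visit 28.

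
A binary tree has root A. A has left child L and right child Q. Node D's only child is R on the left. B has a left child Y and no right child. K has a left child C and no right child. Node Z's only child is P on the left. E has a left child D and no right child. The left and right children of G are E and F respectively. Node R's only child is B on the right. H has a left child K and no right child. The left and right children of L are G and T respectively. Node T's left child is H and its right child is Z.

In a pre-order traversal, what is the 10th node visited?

T

Pre-order visits the node, then its left subtree, then its right subtree.
Visit A.
At A: go left to L.
  Visit L.
  At L: go left to G.
    Visit G.
    At G: go left to E.
      Visit E.
      At E: go left to D.
        Visit D.
        At D: go left to R.
          Visit R.
          At R: no left child.
          At R: go right to B.
            Visit B.
            At B: go left to Y.
              Y is a leaf — visit Y.
            At B: no right child.
        At D: no right child.
      At E: no right child.
    At G: go right to F.
      F is a leaf — visit F.
  At L: go right to T.
    Visit T.
    At T: go left to H.
      Visit H.
      At H: go left to K.
        Visit K.
        At K: go left to C.
          C is a leaf — visit C.
        At K: no right child.
      At H: no right child.
    At T: go right to Z.
      Visit Z.
      At Z: go left to P.
        P is a leaf — visit P.
      At Z: no right child.
At A: go right to Q.
  Q is a leaf — visit Q.
Full pre-order sequence: A, L, G, E, D, R, B, Y, F, T, H, K, C, Z, P, Q.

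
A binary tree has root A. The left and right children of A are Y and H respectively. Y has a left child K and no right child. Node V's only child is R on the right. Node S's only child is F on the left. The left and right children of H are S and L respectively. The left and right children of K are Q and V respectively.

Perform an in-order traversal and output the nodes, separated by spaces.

Q K V R Y A F S H L

In-order visits the left subtree, then the node, then the right subtree.
At A: go left to Y.
  At Y: go left to K.
    At K: go left to Q.
      Q is a leaf — visit Q.
    Visit K.
    At K: go right to V.
      At V: no left child.
      Visit V.
      At V: go right to R.
        R is a leaf — visit R.
  Visit Y.
  At Y: no right child.
Visit A.
At A: go right to H.
  At H: go left to S.
    At S: go left to F.
      F is a leaf — visit F.
    Visit S.
    At S: no right child.
  Visit H.
  At H: go right to L.
    L is a leaf — visit L.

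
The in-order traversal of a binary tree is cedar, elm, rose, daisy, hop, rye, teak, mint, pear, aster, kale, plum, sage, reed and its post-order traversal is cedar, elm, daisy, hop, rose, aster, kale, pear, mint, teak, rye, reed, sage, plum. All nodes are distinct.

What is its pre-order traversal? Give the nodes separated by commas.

plum, rye, rose, elm, cedar, hop, daisy, teak, mint, pear, kale, aster, sage, reed

The last element of post-order is the root; it splits in-order into left and right subtrees.
Root plum: left subtree has 11 nodes {cedar, elm, rose, daisy, hop, rye, teak, mint, pear, aster, kale}, right has 2 {sage, reed}.
  Root rye: left subtree has 5 nodes {cedar, elm, rose, daisy, hop}, right has 5 {teak, mint, pear, aster, kale}.
    Root rose: left subtree has 2 nodes {cedar, elm}, right has 2 {daisy, hop}.
      Root elm: left subtree has 1 node {cedar}, right has 0 { }.
      Root hop: left subtree has 1 node {daisy}, right has 0 { }.
    Root teak: left subtree has 0 nodes { }, right has 4 {mint, pear, aster, kale}.
      Root mint: left subtree has 0 nodes { }, right has 3 {pear, aster, kale}.
        Root pear: left subtree has 0 nodes { }, right has 2 {aster, kale}.
          Root kale: left subtree has 1 node {aster}, right has 0 { }.
  Root sage: left subtree has 0 nodes { }, right has 1 {reed}.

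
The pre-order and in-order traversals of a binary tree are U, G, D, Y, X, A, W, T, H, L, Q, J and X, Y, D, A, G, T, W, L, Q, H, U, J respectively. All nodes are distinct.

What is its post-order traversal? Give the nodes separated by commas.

The first element of pre-order is the root; it splits in-order into left and right subtrees.
Root U: left subtree has 10 nodes {X, Y, D, A, G, T, W, L, Q, H}, right has 1 {J}.
  Root G: left subtree has 4 nodes {X, Y, D, A}, right has 5 {T, W, L, Q, H}.
    Root D: left subtree has 2 nodes {X, Y}, right has 1 {A}.
      Root Y: left subtree has 1 node {X}, right has 0 { }.
    Root W: left subtree has 1 node {T}, right has 3 {L, Q, H}.
      Root H: left subtree has 2 nodes {L, Q}, right has 0 { }.
        Root L: left subtree has 0 nodes { }, right has 1 {Q}.

X, Y, A, D, T, Q, L, H, W, G, J, U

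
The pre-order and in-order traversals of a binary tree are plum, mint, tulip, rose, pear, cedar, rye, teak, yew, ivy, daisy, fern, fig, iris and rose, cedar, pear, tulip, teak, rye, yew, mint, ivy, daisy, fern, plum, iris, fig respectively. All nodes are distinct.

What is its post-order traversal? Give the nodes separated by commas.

The first element of pre-order is the root; it splits in-order into left and right subtrees.
Root plum: left subtree has 11 nodes {rose, cedar, pear, tulip, teak, rye, yew, mint, ivy, daisy, fern}, right has 2 {iris, fig}.
  Root mint: left subtree has 7 nodes {rose, cedar, pear, tulip, teak, rye, yew}, right has 3 {ivy, daisy, fern}.
    Root tulip: left subtree has 3 nodes {rose, cedar, pear}, right has 3 {teak, rye, yew}.
      Root rose: left subtree has 0 nodes { }, right has 2 {cedar, pear}.
        Root pear: left subtree has 1 node {cedar}, right has 0 { }.
      Root rye: left subtree has 1 node {teak}, right has 1 {yew}.
    Root ivy: left subtree has 0 nodes { }, right has 2 {daisy, fern}.
      Root daisy: left subtree has 0 nodes { }, right has 1 {fern}.
  Root fig: left subtree has 1 node {iris}, right has 0 { }.

cedar, pear, rose, teak, yew, rye, tulip, fern, daisy, ivy, mint, iris, fig, plum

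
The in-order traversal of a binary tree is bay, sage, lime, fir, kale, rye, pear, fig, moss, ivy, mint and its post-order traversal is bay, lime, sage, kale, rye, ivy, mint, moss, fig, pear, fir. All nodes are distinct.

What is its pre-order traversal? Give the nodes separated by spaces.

fir sage bay lime pear rye kale fig moss mint ivy

The last element of post-order is the root; it splits in-order into left and right subtrees.
Root fir: left subtree has 3 nodes {bay, sage, lime}, right has 7 {kale, rye, pear, fig, moss, ivy, mint}.
  Root sage: left subtree has 1 node {bay}, right has 1 {lime}.
  Root pear: left subtree has 2 nodes {kale, rye}, right has 4 {fig, moss, ivy, mint}.
    Root rye: left subtree has 1 node {kale}, right has 0 { }.
    Root fig: left subtree has 0 nodes { }, right has 3 {moss, ivy, mint}.
      Root moss: left subtree has 0 nodes { }, right has 2 {ivy, mint}.
        Root mint: left subtree has 1 node {ivy}, right has 0 { }.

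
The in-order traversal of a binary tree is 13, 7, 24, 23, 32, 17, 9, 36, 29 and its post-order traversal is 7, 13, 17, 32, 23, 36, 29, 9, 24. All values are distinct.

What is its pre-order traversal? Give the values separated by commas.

The last element of post-order is the root; it splits in-order into left and right subtrees.
Root 24: left subtree has 2 nodes {13, 7}, right has 6 {23, 32, 17, 9, 36, 29}.
  Root 13: left subtree has 0 nodes { }, right has 1 {7}.
  Root 9: left subtree has 3 nodes {23, 32, 17}, right has 2 {36, 29}.
    Root 23: left subtree has 0 nodes { }, right has 2 {32, 17}.
      Root 32: left subtree has 0 nodes { }, right has 1 {17}.
    Root 29: left subtree has 1 node {36}, right has 0 { }.

24, 13, 7, 9, 23, 32, 17, 29, 36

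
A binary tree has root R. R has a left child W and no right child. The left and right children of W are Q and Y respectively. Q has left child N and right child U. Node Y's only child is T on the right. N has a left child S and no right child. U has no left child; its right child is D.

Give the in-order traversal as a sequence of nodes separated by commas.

In-order visits the left subtree, then the node, then the right subtree.
At R: go left to W.
  At W: go left to Q.
    At Q: go left to N.
      At N: go left to S.
        S is a leaf — visit S.
      Visit N.
      At N: no right child.
    Visit Q.
    At Q: go right to U.
      At U: no left child.
      Visit U.
      At U: go right to D.
        D is a leaf — visit D.
  Visit W.
  At W: go right to Y.
    At Y: no left child.
    Visit Y.
    At Y: go right to T.
      T is a leaf — visit T.
Visit R.
At R: no right child.

S, N, Q, U, D, W, Y, T, R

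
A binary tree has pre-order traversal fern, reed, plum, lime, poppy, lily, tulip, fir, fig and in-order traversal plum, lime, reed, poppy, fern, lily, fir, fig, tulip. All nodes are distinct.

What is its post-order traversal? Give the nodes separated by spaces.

lime plum poppy reed fig fir tulip lily fern

The first element of pre-order is the root; it splits in-order into left and right subtrees.
Root fern: left subtree has 4 nodes {plum, lime, reed, poppy}, right has 4 {lily, fir, fig, tulip}.
  Root reed: left subtree has 2 nodes {plum, lime}, right has 1 {poppy}.
    Root plum: left subtree has 0 nodes { }, right has 1 {lime}.
  Root lily: left subtree has 0 nodes { }, right has 3 {fir, fig, tulip}.
    Root tulip: left subtree has 2 nodes {fir, fig}, right has 0 { }.
      Root fir: left subtree has 0 nodes { }, right has 1 {fig}.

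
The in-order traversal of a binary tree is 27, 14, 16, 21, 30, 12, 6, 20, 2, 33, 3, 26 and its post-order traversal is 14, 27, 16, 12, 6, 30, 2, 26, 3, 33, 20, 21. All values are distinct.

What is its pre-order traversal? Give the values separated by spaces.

The last element of post-order is the root; it splits in-order into left and right subtrees.
Root 21: left subtree has 3 nodes {27, 14, 16}, right has 8 {30, 12, 6, 20, 2, 33, 3, 26}.
  Root 16: left subtree has 2 nodes {27, 14}, right has 0 { }.
    Root 27: left subtree has 0 nodes { }, right has 1 {14}.
  Root 20: left subtree has 3 nodes {30, 12, 6}, right has 4 {2, 33, 3, 26}.
    Root 30: left subtree has 0 nodes { }, right has 2 {12, 6}.
      Root 6: left subtree has 1 node {12}, right has 0 { }.
    Root 33: left subtree has 1 node {2}, right has 2 {3, 26}.
      Root 3: left subtree has 0 nodes { }, right has 1 {26}.

21 16 27 14 20 30 6 12 33 2 3 26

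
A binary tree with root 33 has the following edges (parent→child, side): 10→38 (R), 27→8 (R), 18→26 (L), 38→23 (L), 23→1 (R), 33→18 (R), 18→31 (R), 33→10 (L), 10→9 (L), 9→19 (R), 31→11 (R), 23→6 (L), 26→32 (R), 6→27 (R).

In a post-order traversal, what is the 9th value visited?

10

Post-order visits the left subtree, then the right subtree, then the node.
At 33: go left to 10.
  At 10: go left to 9.
    At 9: no left child.
    At 9: go right to 19.
      19 is a leaf — visit 19.
    Visit 9.
  At 10: go right to 38.
    At 38: go left to 23.
      At 23: go left to 6.
        At 6: no left child.
        At 6: go right to 27.
          At 27: no left child.
          At 27: go right to 8.
            8 is a leaf — visit 8.
          Visit 27.
        Visit 6.
      At 23: go right to 1.
        1 is a leaf — visit 1.
      Visit 23.
    At 38: no right child.
    Visit 38.
  Visit 10.
At 33: go right to 18.
  At 18: go left to 26.
    At 26: no left child.
    At 26: go right to 32.
      32 is a leaf — visit 32.
    Visit 26.
  At 18: go right to 31.
    At 31: no left child.
    At 31: go right to 11.
      11 is a leaf — visit 11.
    Visit 31.
  Visit 18.
Visit 33.
Full post-order sequence: 19, 9, 8, 27, 6, 1, 23, 38, 10, 32, 26, 11, 31, 18, 33.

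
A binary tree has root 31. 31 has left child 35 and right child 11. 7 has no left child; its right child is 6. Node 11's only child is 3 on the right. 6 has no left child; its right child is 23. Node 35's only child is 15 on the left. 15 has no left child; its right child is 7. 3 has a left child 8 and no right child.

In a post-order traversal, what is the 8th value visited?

Post-order visits the left subtree, then the right subtree, then the node.
At 31: go left to 35.
  At 35: go left to 15.
    At 15: no left child.
    At 15: go right to 7.
      At 7: no left child.
      At 7: go right to 6.
        At 6: no left child.
        At 6: go right to 23.
          23 is a leaf — visit 23.
        Visit 6.
      Visit 7.
    Visit 15.
  At 35: no right child.
  Visit 35.
At 31: go right to 11.
  At 11: no left child.
  At 11: go right to 3.
    At 3: go left to 8.
      8 is a leaf — visit 8.
    At 3: no right child.
    Visit 3.
  Visit 11.
Visit 31.
Full post-order sequence: 23, 6, 7, 15, 35, 8, 3, 11, 31.

11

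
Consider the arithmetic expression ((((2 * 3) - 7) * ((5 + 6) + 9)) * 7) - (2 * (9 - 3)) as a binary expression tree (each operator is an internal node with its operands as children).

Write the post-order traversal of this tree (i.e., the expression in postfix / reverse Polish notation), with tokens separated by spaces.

2 3 * 7 - 5 6 + 9 + * 7 * 2 9 3 - * -

Post-order on an expression tree gives postfix notation: for each operator, emit left operand, right operand, then the operator.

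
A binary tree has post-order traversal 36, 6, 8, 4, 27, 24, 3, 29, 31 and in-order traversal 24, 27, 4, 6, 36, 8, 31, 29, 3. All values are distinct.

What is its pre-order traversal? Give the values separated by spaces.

31 24 27 4 8 6 36 29 3

The last element of post-order is the root; it splits in-order into left and right subtrees.
Root 31: left subtree has 6 nodes {24, 27, 4, 6, 36, 8}, right has 2 {29, 3}.
  Root 24: left subtree has 0 nodes { }, right has 5 {27, 4, 6, 36, 8}.
    Root 27: left subtree has 0 nodes { }, right has 4 {4, 6, 36, 8}.
      Root 4: left subtree has 0 nodes { }, right has 3 {6, 36, 8}.
        Root 8: left subtree has 2 nodes {6, 36}, right has 0 { }.
          Root 6: left subtree has 0 nodes { }, right has 1 {36}.
  Root 29: left subtree has 0 nodes { }, right has 1 {3}.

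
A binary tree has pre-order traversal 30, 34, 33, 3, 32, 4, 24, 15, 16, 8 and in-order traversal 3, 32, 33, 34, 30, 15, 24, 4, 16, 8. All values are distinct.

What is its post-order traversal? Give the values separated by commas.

32, 3, 33, 34, 15, 24, 8, 16, 4, 30

The first element of pre-order is the root; it splits in-order into left and right subtrees.
Root 30: left subtree has 4 nodes {3, 32, 33, 34}, right has 5 {15, 24, 4, 16, 8}.
  Root 34: left subtree has 3 nodes {3, 32, 33}, right has 0 { }.
    Root 33: left subtree has 2 nodes {3, 32}, right has 0 { }.
      Root 3: left subtree has 0 nodes { }, right has 1 {32}.
  Root 4: left subtree has 2 nodes {15, 24}, right has 2 {16, 8}.
    Root 24: left subtree has 1 node {15}, right has 0 { }.
    Root 16: left subtree has 0 nodes { }, right has 1 {8}.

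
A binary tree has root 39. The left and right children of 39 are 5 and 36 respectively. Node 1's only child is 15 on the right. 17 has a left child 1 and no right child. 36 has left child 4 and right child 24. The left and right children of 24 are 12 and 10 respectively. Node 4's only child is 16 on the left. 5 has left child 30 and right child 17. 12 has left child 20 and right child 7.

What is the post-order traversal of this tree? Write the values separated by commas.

Post-order visits the left subtree, then the right subtree, then the node.
At 39: go left to 5.
  At 5: go left to 30.
    30 is a leaf — visit 30.
  At 5: go right to 17.
    At 17: go left to 1.
      At 1: no left child.
      At 1: go right to 15.
        15 is a leaf — visit 15.
      Visit 1.
    At 17: no right child.
    Visit 17.
  Visit 5.
At 39: go right to 36.
  At 36: go left to 4.
    At 4: go left to 16.
      16 is a leaf — visit 16.
    At 4: no right child.
    Visit 4.
  At 36: go right to 24.
    At 24: go left to 12.
      At 12: go left to 20.
        20 is a leaf — visit 20.
      At 12: go right to 7.
        7 is a leaf — visit 7.
      Visit 12.
    At 24: go right to 10.
      10 is a leaf — visit 10.
    Visit 24.
  Visit 36.
Visit 39.

30, 15, 1, 17, 5, 16, 4, 20, 7, 12, 10, 24, 36, 39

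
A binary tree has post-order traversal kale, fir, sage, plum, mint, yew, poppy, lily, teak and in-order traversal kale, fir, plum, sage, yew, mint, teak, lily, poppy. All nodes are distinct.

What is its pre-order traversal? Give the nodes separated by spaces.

The last element of post-order is the root; it splits in-order into left and right subtrees.
Root teak: left subtree has 6 nodes {kale, fir, plum, sage, yew, mint}, right has 2 {lily, poppy}.
  Root yew: left subtree has 4 nodes {kale, fir, plum, sage}, right has 1 {mint}.
    Root plum: left subtree has 2 nodes {kale, fir}, right has 1 {sage}.
      Root fir: left subtree has 1 node {kale}, right has 0 { }.
  Root lily: left subtree has 0 nodes { }, right has 1 {poppy}.

teak yew plum fir kale sage mint lily poppy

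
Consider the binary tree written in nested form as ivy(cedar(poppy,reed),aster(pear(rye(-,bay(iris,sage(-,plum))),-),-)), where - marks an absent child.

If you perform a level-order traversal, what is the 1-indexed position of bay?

Level-order visits nodes level by level from the root, left to right within each level.
Level 0: ivy
Level 1: cedar, aster
Level 2: poppy, reed, pear
Level 3: rye
Level 4: bay
Level 5: iris, sage
Level 6: plum
Full level-order sequence: ivy, cedar, aster, poppy, reed, pear, rye, bay, iris, sage, plum.

8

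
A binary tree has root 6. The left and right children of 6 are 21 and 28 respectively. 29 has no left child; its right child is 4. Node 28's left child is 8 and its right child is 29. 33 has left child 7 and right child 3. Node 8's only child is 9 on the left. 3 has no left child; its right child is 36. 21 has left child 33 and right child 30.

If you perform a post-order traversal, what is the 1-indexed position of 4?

Post-order visits the left subtree, then the right subtree, then the node.
At 6: go left to 21.
  At 21: go left to 33.
    At 33: go left to 7.
      7 is a leaf — visit 7.
    At 33: go right to 3.
      At 3: no left child.
      At 3: go right to 36.
        36 is a leaf — visit 36.
      Visit 3.
    Visit 33.
  At 21: go right to 30.
    30 is a leaf — visit 30.
  Visit 21.
At 6: go right to 28.
  At 28: go left to 8.
    At 8: go left to 9.
      9 is a leaf — visit 9.
    At 8: no right child.
    Visit 8.
  At 28: go right to 29.
    At 29: no left child.
    At 29: go right to 4.
      4 is a leaf — visit 4.
    Visit 29.
  Visit 28.
Visit 6.
Full post-order sequence: 7, 36, 3, 33, 30, 21, 9, 8, 4, 29, 28, 6.

9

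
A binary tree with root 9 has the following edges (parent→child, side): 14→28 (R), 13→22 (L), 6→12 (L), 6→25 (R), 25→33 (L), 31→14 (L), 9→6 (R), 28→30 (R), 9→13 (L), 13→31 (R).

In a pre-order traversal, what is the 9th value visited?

12

Pre-order visits the node, then its left subtree, then its right subtree.
Visit 9.
At 9: go left to 13.
  Visit 13.
  At 13: go left to 22.
    22 is a leaf — visit 22.
  At 13: go right to 31.
    Visit 31.
    At 31: go left to 14.
      Visit 14.
      At 14: no left child.
      At 14: go right to 28.
        Visit 28.
        At 28: no left child.
        At 28: go right to 30.
          30 is a leaf — visit 30.
    At 31: no right child.
At 9: go right to 6.
  Visit 6.
  At 6: go left to 12.
    12 is a leaf — visit 12.
  At 6: go right to 25.
    Visit 25.
    At 25: go left to 33.
      33 is a leaf — visit 33.
    At 25: no right child.
Full pre-order sequence: 9, 13, 22, 31, 14, 28, 30, 6, 12, 25, 33.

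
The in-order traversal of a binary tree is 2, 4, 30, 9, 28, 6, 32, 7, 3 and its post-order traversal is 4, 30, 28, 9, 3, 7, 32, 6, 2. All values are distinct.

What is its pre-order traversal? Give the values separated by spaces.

The last element of post-order is the root; it splits in-order into left and right subtrees.
Root 2: left subtree has 0 nodes { }, right has 8 {4, 30, 9, 28, 6, 32, 7, 3}.
  Root 6: left subtree has 4 nodes {4, 30, 9, 28}, right has 3 {32, 7, 3}.
    Root 9: left subtree has 2 nodes {4, 30}, right has 1 {28}.
      Root 30: left subtree has 1 node {4}, right has 0 { }.
    Root 32: left subtree has 0 nodes { }, right has 2 {7, 3}.
      Root 7: left subtree has 0 nodes { }, right has 1 {3}.

2 6 9 30 4 28 32 7 3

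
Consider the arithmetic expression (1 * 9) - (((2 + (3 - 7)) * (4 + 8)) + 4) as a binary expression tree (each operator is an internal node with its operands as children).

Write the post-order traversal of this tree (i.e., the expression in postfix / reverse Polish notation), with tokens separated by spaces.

Post-order on an expression tree gives postfix notation: for each operator, emit left operand, right operand, then the operator.

1 9 * 2 3 7 - + 4 8 + * 4 + -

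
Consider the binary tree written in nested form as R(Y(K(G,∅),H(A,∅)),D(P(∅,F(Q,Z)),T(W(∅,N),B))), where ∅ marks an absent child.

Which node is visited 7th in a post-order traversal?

Z

Post-order visits the left subtree, then the right subtree, then the node.
At R: go left to Y.
  At Y: go left to K.
    At K: go left to G.
      G is a leaf — visit G.
    At K: no right child.
    Visit K.
  At Y: go right to H.
    At H: go left to A.
      A is a leaf — visit A.
    At H: no right child.
    Visit H.
  Visit Y.
At R: go right to D.
  At D: go left to P.
    At P: no left child.
    At P: go right to F.
      At F: go left to Q.
        Q is a leaf — visit Q.
      At F: go right to Z.
        Z is a leaf — visit Z.
      Visit F.
    Visit P.
  At D: go right to T.
    At T: go left to W.
      At W: no left child.
      At W: go right to N.
        N is a leaf — visit N.
      Visit W.
    At T: go right to B.
      B is a leaf — visit B.
    Visit T.
  Visit D.
Visit R.
Full post-order sequence: G, K, A, H, Y, Q, Z, F, P, N, W, B, T, D, R.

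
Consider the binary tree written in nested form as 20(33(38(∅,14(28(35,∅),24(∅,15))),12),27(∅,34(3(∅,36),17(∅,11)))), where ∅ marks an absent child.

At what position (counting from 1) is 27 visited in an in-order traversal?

10

In-order visits the left subtree, then the node, then the right subtree.
At 20: go left to 33.
  At 33: go left to 38.
    At 38: no left child.
    Visit 38.
    At 38: go right to 14.
      At 14: go left to 28.
        At 28: go left to 35.
          35 is a leaf — visit 35.
        Visit 28.
        At 28: no right child.
      Visit 14.
      At 14: go right to 24.
        At 24: no left child.
        Visit 24.
        At 24: go right to 15.
          15 is a leaf — visit 15.
  Visit 33.
  At 33: go right to 12.
    12 is a leaf — visit 12.
Visit 20.
At 20: go right to 27.
  At 27: no left child.
  Visit 27.
  At 27: go right to 34.
    At 34: go left to 3.
      At 3: no left child.
      Visit 3.
      At 3: go right to 36.
        36 is a leaf — visit 36.
    Visit 34.
    At 34: go right to 17.
      At 17: no left child.
      Visit 17.
      At 17: go right to 11.
        11 is a leaf — visit 11.
Full in-order sequence: 38, 35, 28, 14, 24, 15, 33, 12, 20, 27, 3, 36, 34, 17, 11.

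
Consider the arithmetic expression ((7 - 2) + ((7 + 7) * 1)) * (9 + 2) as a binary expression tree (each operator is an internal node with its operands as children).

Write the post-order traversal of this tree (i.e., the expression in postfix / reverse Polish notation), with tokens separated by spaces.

7 2 - 7 7 + 1 * + 9 2 + *

Post-order on an expression tree gives postfix notation: for each operator, emit left operand, right operand, then the operator.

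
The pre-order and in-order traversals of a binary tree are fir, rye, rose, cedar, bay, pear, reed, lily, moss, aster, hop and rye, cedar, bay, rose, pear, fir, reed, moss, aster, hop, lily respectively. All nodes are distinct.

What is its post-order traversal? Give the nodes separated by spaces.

The first element of pre-order is the root; it splits in-order into left and right subtrees.
Root fir: left subtree has 5 nodes {rye, cedar, bay, rose, pear}, right has 5 {reed, moss, aster, hop, lily}.
  Root rye: left subtree has 0 nodes { }, right has 4 {cedar, bay, rose, pear}.
    Root rose: left subtree has 2 nodes {cedar, bay}, right has 1 {pear}.
      Root cedar: left subtree has 0 nodes { }, right has 1 {bay}.
  Root reed: left subtree has 0 nodes { }, right has 4 {moss, aster, hop, lily}.
    Root lily: left subtree has 3 nodes {moss, aster, hop}, right has 0 { }.
      Root moss: left subtree has 0 nodes { }, right has 2 {aster, hop}.
        Root aster: left subtree has 0 nodes { }, right has 1 {hop}.

bay cedar pear rose rye hop aster moss lily reed fir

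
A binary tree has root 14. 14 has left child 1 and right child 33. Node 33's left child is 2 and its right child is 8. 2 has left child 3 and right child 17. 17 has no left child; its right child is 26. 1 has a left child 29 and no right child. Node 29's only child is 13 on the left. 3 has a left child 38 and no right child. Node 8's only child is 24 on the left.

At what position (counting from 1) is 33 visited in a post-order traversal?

11

Post-order visits the left subtree, then the right subtree, then the node.
At 14: go left to 1.
  At 1: go left to 29.
    At 29: go left to 13.
      13 is a leaf — visit 13.
    At 29: no right child.
    Visit 29.
  At 1: no right child.
  Visit 1.
At 14: go right to 33.
  At 33: go left to 2.
    At 2: go left to 3.
      At 3: go left to 38.
        38 is a leaf — visit 38.
      At 3: no right child.
      Visit 3.
    At 2: go right to 17.
      At 17: no left child.
      At 17: go right to 26.
        26 is a leaf — visit 26.
      Visit 17.
    Visit 2.
  At 33: go right to 8.
    At 8: go left to 24.
      24 is a leaf — visit 24.
    At 8: no right child.
    Visit 8.
  Visit 33.
Visit 14.
Full post-order sequence: 13, 29, 1, 38, 3, 26, 17, 2, 24, 8, 33, 14.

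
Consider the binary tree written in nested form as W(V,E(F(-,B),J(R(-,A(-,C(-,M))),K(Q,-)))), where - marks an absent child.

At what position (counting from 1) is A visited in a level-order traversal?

Level-order visits nodes level by level from the root, left to right within each level.
Level 0: W
Level 1: V, E
Level 2: F, J
Level 3: B, R, K
Level 4: A, Q
Level 5: C
Level 6: M
Full level-order sequence: W, V, E, F, J, B, R, K, A, Q, C, M.

9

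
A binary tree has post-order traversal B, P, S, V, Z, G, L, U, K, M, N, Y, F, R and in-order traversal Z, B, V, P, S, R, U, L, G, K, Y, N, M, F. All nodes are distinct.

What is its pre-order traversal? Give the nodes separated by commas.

R, Z, V, B, S, P, F, Y, K, U, L, G, N, M

The last element of post-order is the root; it splits in-order into left and right subtrees.
Root R: left subtree has 5 nodes {Z, B, V, P, S}, right has 8 {U, L, G, K, Y, N, M, F}.
  Root Z: left subtree has 0 nodes { }, right has 4 {B, V, P, S}.
    Root V: left subtree has 1 node {B}, right has 2 {P, S}.
      Root S: left subtree has 1 node {P}, right has 0 { }.
  Root F: left subtree has 7 nodes {U, L, G, K, Y, N, M}, right has 0 { }.
    Root Y: left subtree has 4 nodes {U, L, G, K}, right has 2 {N, M}.
      Root K: left subtree has 3 nodes {U, L, G}, right has 0 { }.
        Root U: left subtree has 0 nodes { }, right has 2 {L, G}.
          Root L: left subtree has 0 nodes { }, right has 1 {G}.
      Root N: left subtree has 0 nodes { }, right has 1 {M}.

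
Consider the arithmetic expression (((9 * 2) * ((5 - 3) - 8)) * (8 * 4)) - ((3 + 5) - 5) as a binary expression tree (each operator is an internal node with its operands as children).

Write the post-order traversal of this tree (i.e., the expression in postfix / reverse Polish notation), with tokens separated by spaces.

Post-order on an expression tree gives postfix notation: for each operator, emit left operand, right operand, then the operator.

9 2 * 5 3 - 8 - * 8 4 * * 3 5 + 5 - -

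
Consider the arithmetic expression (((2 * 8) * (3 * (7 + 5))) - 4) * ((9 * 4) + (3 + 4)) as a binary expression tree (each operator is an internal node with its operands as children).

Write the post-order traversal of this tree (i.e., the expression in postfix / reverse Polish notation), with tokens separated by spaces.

2 8 * 3 7 5 + * * 4 - 9 4 * 3 4 + + *

Post-order on an expression tree gives postfix notation: for each operator, emit left operand, right operand, then the operator.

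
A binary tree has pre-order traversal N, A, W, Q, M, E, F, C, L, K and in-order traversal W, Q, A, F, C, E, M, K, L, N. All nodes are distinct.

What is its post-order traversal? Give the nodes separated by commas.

Q, W, C, F, E, K, L, M, A, N

The first element of pre-order is the root; it splits in-order into left and right subtrees.
Root N: left subtree has 9 nodes {W, Q, A, F, C, E, M, K, L}, right has 0 { }.
  Root A: left subtree has 2 nodes {W, Q}, right has 6 {F, C, E, M, K, L}.
    Root W: left subtree has 0 nodes { }, right has 1 {Q}.
    Root M: left subtree has 3 nodes {F, C, E}, right has 2 {K, L}.
      Root E: left subtree has 2 nodes {F, C}, right has 0 { }.
        Root F: left subtree has 0 nodes { }, right has 1 {C}.
      Root L: left subtree has 1 node {K}, right has 0 { }.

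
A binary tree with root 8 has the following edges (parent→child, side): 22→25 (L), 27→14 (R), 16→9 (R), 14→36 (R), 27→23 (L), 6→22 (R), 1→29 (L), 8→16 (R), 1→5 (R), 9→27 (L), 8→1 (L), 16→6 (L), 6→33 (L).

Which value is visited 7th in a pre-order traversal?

33

Pre-order visits the node, then its left subtree, then its right subtree.
Visit 8.
At 8: go left to 1.
  Visit 1.
  At 1: go left to 29.
    29 is a leaf — visit 29.
  At 1: go right to 5.
    5 is a leaf — visit 5.
At 8: go right to 16.
  Visit 16.
  At 16: go left to 6.
    Visit 6.
    At 6: go left to 33.
      33 is a leaf — visit 33.
    At 6: go right to 22.
      Visit 22.
      At 22: go left to 25.
        25 is a leaf — visit 25.
      At 22: no right child.
  At 16: go right to 9.
    Visit 9.
    At 9: go left to 27.
      Visit 27.
      At 27: go left to 23.
        23 is a leaf — visit 23.
      At 27: go right to 14.
        Visit 14.
        At 14: no left child.
        At 14: go right to 36.
          36 is a leaf — visit 36.
    At 9: no right child.
Full pre-order sequence: 8, 1, 29, 5, 16, 6, 33, 22, 25, 9, 27, 23, 14, 36.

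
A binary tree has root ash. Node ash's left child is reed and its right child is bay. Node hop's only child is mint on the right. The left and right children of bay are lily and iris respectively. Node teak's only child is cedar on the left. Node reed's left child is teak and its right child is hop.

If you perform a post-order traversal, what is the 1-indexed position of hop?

Post-order visits the left subtree, then the right subtree, then the node.
At ash: go left to reed.
  At reed: go left to teak.
    At teak: go left to cedar.
      cedar is a leaf — visit cedar.
    At teak: no right child.
    Visit teak.
  At reed: go right to hop.
    At hop: no left child.
    At hop: go right to mint.
      mint is a leaf — visit mint.
    Visit hop.
  Visit reed.
At ash: go right to bay.
  At bay: go left to lily.
    lily is a leaf — visit lily.
  At bay: go right to iris.
    iris is a leaf — visit iris.
  Visit bay.
Visit ash.
Full post-order sequence: cedar, teak, mint, hop, reed, lily, iris, bay, ash.

4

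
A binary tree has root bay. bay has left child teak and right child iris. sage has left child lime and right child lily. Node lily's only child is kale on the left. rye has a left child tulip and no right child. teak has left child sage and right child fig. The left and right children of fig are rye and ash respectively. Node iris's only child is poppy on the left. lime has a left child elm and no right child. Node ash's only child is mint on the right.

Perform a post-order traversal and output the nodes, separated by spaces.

Post-order visits the left subtree, then the right subtree, then the node.
At bay: go left to teak.
  At teak: go left to sage.
    At sage: go left to lime.
      At lime: go left to elm.
        elm is a leaf — visit elm.
      At lime: no right child.
      Visit lime.
    At sage: go right to lily.
      At lily: go left to kale.
        kale is a leaf — visit kale.
      At lily: no right child.
      Visit lily.
    Visit sage.
  At teak: go right to fig.
    At fig: go left to rye.
      At rye: go left to tulip.
        tulip is a leaf — visit tulip.
      At rye: no right child.
      Visit rye.
    At fig: go right to ash.
      At ash: no left child.
      At ash: go right to mint.
        mint is a leaf — visit mint.
      Visit ash.
    Visit fig.
  Visit teak.
At bay: go right to iris.
  At iris: go left to poppy.
    poppy is a leaf — visit poppy.
  At iris: no right child.
  Visit iris.
Visit bay.

elm lime kale lily sage tulip rye mint ash fig teak poppy iris bay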